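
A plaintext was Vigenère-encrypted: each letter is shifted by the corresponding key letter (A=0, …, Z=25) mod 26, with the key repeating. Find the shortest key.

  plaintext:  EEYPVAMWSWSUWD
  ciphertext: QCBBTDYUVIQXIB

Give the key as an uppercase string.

MYD

  i= 0: Q-E = 12 → M
  i= 1: C-E = 24 → Y
  i= 2: B-Y =  3 → D
  i= 3: B-P = 12 → M
  i= 4: T-V = 24 → Y
  i= 5: D-A =  3 → D
  i= 6: Y-M = 12 → M
  i= 7: U-W = 24 → Y
  i= 8: V-S =  3 → D
  i= 9: I-W = 12 → M
  i=10: Q-S = 24 → Y
  i=11: X-U =  3 → D
  i=12: I-W = 12 → M
  i=13: B-D = 24 → Y
  shifts repeat with period 3: MYD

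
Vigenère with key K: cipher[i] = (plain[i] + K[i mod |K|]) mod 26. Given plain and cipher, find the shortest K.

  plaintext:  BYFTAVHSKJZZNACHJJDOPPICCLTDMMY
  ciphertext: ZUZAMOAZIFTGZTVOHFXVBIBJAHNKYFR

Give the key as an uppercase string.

  i= 0: Z-B = 24 → Y
  i= 1: U-Y = 22 → W
  i= 2: Z-F = 20 → U
  i= 3: A-T =  7 → H
  i= 4: M-A = 12 → M
  i= 5: O-V = 19 → T
  i= 6: A-H = 19 → T
  i= 7: Z-S =  7 → H
  i= 8: I-K = 24 → Y
  i= 9: F-J = 22 → W
  i=10: T-Z = 20 → U
  i=11: G-Z =  7 → H
  i=12: Z-N = 12 → M
  i=13: T-A = 19 → T
  i=14: V-C = 19 → T
  i=15: O-H =  7 → H
  i=16: H-J = 24 → Y
  i=17: F-J = 22 → W
  i=18: X-D = 20 → U
  i=19: V-O =  7 → H
  i=20: B-P = 12 → M
  i=21: I-P = 19 → T
  i=22: B-I = 19 → T
  i=23: J-C =  7 → H
  i=24: A-C = 24 → Y
  i=25: H-L = 22 → W
  i=26: N-T = 20 → U
  i=27: K-D =  7 → H
  i=28: Y-M = 12 → M
  i=29: F-M = 19 → T
  i=30: R-Y = 19 → T
  shifts repeat with period 8: YWUHMTTH

YWUHMTTH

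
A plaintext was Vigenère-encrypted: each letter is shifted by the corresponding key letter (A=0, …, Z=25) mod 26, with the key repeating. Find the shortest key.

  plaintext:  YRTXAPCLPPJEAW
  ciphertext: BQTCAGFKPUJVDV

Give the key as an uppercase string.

DZAFAR

  i= 0: B-Y =  3 → D
  i= 1: Q-R = 25 → Z
  i= 2: T-T =  0 → A
  i= 3: C-X =  5 → F
  i= 4: A-A =  0 → A
  i= 5: G-P = 17 → R
  i= 6: F-C =  3 → D
  i= 7: K-L = 25 → Z
  i= 8: P-P =  0 → A
  i= 9: U-P =  5 → F
  i=10: J-J =  0 → A
  i=11: V-E = 17 → R
  i=12: D-A =  3 → D
  i=13: V-W = 25 → Z
  shifts repeat with period 6: DZAFAR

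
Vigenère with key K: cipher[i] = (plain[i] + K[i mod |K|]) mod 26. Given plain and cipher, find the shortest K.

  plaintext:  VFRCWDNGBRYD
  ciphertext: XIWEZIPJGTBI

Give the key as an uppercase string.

  i= 0: X-V =  2 → C
  i= 1: I-F =  3 → D
  i= 2: W-R =  5 → F
  i= 3: E-C =  2 → C
  i= 4: Z-W =  3 → D
  i= 5: I-D =  5 → F
  i= 6: P-N =  2 → C
  i= 7: J-G =  3 → D
  i= 8: G-B =  5 → F
  i= 9: T-R =  2 → C
  i=10: B-Y =  3 → D
  i=11: I-D =  5 → F
  shifts repeat with period 3: CDF

CDF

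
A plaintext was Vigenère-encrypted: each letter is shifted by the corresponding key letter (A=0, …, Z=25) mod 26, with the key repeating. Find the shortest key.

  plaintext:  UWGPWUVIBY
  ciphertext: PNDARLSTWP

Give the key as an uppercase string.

  i= 0: P-U = 21 → V
  i= 1: N-W = 17 → R
  i= 2: D-G = 23 → X
  i= 3: A-P = 11 → L
  i= 4: R-W = 21 → V
  i= 5: L-U = 17 → R
  i= 6: S-V = 23 → X
  i= 7: T-I = 11 → L
  i= 8: W-B = 21 → V
  i= 9: P-Y = 17 → R
  shifts repeat with period 4: VRXL

VRXL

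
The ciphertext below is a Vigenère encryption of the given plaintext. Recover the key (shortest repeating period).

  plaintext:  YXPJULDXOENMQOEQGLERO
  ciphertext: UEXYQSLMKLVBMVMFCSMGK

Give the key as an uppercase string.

WHIP

  i= 0: U-Y = 22 → W
  i= 1: E-X =  7 → H
  i= 2: X-P =  8 → I
  i= 3: Y-J = 15 → P
  i= 4: Q-U = 22 → W
  i= 5: S-L =  7 → H
  i= 6: L-D =  8 → I
  i= 7: M-X = 15 → P
  i= 8: K-O = 22 → W
  i= 9: L-E =  7 → H
  i=10: V-N =  8 → I
  i=11: B-M = 15 → P
  i=12: M-Q = 22 → W
  i=13: V-O =  7 → H
  i=14: M-E =  8 → I
  i=15: F-Q = 15 → P
  i=16: C-G = 22 → W
  i=17: S-L =  7 → H
  i=18: M-E =  8 → I
  i=19: G-R = 15 → P
  i=20: K-O = 22 → W
  shifts repeat with period 4: WHIP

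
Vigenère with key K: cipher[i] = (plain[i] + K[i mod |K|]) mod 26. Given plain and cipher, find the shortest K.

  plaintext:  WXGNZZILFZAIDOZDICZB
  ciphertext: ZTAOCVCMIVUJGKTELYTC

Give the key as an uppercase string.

  i= 0: Z-W =  3 → D
  i= 1: T-X = 22 → W
  i= 2: A-G = 20 → U
  i= 3: O-N =  1 → B
  i= 4: C-Z =  3 → D
  i= 5: V-Z = 22 → W
  i= 6: C-I = 20 → U
  i= 7: M-L =  1 → B
  i= 8: I-F =  3 → D
  i= 9: V-Z = 22 → W
  i=10: U-A = 20 → U
  i=11: J-I =  1 → B
  i=12: G-D =  3 → D
  i=13: K-O = 22 → W
  i=14: T-Z = 20 → U
  i=15: E-D =  1 → B
  i=16: L-I =  3 → D
  i=17: Y-C = 22 → W
  i=18: T-Z = 20 → U
  i=19: C-B =  1 → B
  shifts repeat with period 4: DWUB

DWUB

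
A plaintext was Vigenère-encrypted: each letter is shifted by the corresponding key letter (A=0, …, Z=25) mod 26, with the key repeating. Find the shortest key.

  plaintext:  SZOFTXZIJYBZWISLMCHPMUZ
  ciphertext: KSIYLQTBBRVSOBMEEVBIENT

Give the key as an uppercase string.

STUT

  i= 0: K-S = 18 → S
  i= 1: S-Z = 19 → T
  i= 2: I-O = 20 → U
  i= 3: Y-F = 19 → T
  i= 4: L-T = 18 → S
  i= 5: Q-X = 19 → T
  i= 6: T-Z = 20 → U
  i= 7: B-I = 19 → T
  i= 8: B-J = 18 → S
  i= 9: R-Y = 19 → T
  i=10: V-B = 20 → U
  i=11: S-Z = 19 → T
  i=12: O-W = 18 → S
  i=13: B-I = 19 → T
  i=14: M-S = 20 → U
  i=15: E-L = 19 → T
  i=16: E-M = 18 → S
  i=17: V-C = 19 → T
  i=18: B-H = 20 → U
  i=19: I-P = 19 → T
  i=20: E-M = 18 → S
  i=21: N-U = 19 → T
  i=22: T-Z = 20 → U
  shifts repeat with period 4: STUT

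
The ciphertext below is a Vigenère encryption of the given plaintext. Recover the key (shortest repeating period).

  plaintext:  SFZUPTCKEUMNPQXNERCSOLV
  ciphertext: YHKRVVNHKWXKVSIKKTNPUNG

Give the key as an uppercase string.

  i= 0: Y-S =  6 → G
  i= 1: H-F =  2 → C
  i= 2: K-Z = 11 → L
  i= 3: R-U = 23 → X
  i= 4: V-P =  6 → G
  i= 5: V-T =  2 → C
  i= 6: N-C = 11 → L
  i= 7: H-K = 23 → X
  i= 8: K-E =  6 → G
  i= 9: W-U =  2 → C
  i=10: X-M = 11 → L
  i=11: K-N = 23 → X
  i=12: V-P =  6 → G
  i=13: S-Q =  2 → C
  i=14: I-X = 11 → L
  i=15: K-N = 23 → X
  i=16: K-E =  6 → G
  i=17: T-R =  2 → C
  i=18: N-C = 11 → L
  i=19: P-S = 23 → X
  i=20: U-O =  6 → G
  i=21: N-L =  2 → C
  i=22: G-V = 11 → L
  shifts repeat with period 4: GCLX

GCLX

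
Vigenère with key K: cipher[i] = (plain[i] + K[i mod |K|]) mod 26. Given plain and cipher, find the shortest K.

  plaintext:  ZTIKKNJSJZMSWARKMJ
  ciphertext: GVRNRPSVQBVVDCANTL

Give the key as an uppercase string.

HCJD

  i= 0: G-Z =  7 → H
  i= 1: V-T =  2 → C
  i= 2: R-I =  9 → J
  i= 3: N-K =  3 → D
  i= 4: R-K =  7 → H
  i= 5: P-N =  2 → C
  i= 6: S-J =  9 → J
  i= 7: V-S =  3 → D
  i= 8: Q-J =  7 → H
  i= 9: B-Z =  2 → C
  i=10: V-M =  9 → J
  i=11: V-S =  3 → D
  i=12: D-W =  7 → H
  i=13: C-A =  2 → C
  i=14: A-R =  9 → J
  i=15: N-K =  3 → D
  i=16: T-M =  7 → H
  i=17: L-J =  2 → C
  shifts repeat with period 4: HCJD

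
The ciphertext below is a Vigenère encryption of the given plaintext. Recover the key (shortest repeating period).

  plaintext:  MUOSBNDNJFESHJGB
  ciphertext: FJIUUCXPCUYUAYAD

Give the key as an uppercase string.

  i= 0: F-M = 19 → T
  i= 1: J-U = 15 → P
  i= 2: I-O = 20 → U
  i= 3: U-S =  2 → C
  i= 4: U-B = 19 → T
  i= 5: C-N = 15 → P
  i= 6: X-D = 20 → U
  i= 7: P-N =  2 → C
  i= 8: C-J = 19 → T
  i= 9: U-F = 15 → P
  i=10: Y-E = 20 → U
  i=11: U-S =  2 → C
  i=12: A-H = 19 → T
  i=13: Y-J = 15 → P
  i=14: A-G = 20 → U
  i=15: D-B =  2 → C
  shifts repeat with period 4: TPUC

TPUC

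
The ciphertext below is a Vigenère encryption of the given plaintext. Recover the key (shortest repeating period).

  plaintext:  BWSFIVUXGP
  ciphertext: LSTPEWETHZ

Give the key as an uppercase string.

KWB

  i= 0: L-B = 10 → K
  i= 1: S-W = 22 → W
  i= 2: T-S =  1 → B
  i= 3: P-F = 10 → K
  i= 4: E-I = 22 → W
  i= 5: W-V =  1 → B
  i= 6: E-U = 10 → K
  i= 7: T-X = 22 → W
  i= 8: H-G =  1 → B
  i= 9: Z-P = 10 → K
  shifts repeat with period 3: KWB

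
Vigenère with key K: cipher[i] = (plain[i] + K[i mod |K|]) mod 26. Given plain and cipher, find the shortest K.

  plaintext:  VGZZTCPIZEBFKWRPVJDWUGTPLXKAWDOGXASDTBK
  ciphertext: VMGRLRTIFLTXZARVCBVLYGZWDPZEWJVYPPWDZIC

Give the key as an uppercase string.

  i= 0: V-V =  0 → A
  i= 1: M-G =  6 → G
  i= 2: G-Z =  7 → H
  i= 3: R-Z = 18 → S
  i= 4: L-T = 18 → S
  i= 5: R-C = 15 → P
  i= 6: T-P =  4 → E
  i= 7: I-I =  0 → A
  i= 8: F-Z =  6 → G
  i= 9: L-E =  7 → H
  i=10: T-B = 18 → S
  i=11: X-F = 18 → S
  i=12: Z-K = 15 → P
  i=13: A-W =  4 → E
  i=14: R-R =  0 → A
  i=15: V-P =  6 → G
  i=16: C-V =  7 → H
  i=17: B-J = 18 → S
  i=18: V-D = 18 → S
  i=19: L-W = 15 → P
  i=20: Y-U =  4 → E
  i=21: G-G =  0 → A
  i=22: Z-T =  6 → G
  i=23: W-P =  7 → H
  i=24: D-L = 18 → S
  i=25: P-X = 18 → S
  i=26: Z-K = 15 → P
  i=27: E-A =  4 → E
  i=28: W-W =  0 → A
  i=29: J-D =  6 → G
  i=30: V-O =  7 → H
  i=31: Y-G = 18 → S
  i=32: P-X = 18 → S
  i=33: P-A = 15 → P
  i=34: W-S =  4 → E
  i=35: D-D =  0 → A
  i=36: Z-T =  6 → G
  i=37: I-B =  7 → H
  i=38: C-K = 18 → S
  shifts repeat with period 7: AGHSSPE

AGHSSPE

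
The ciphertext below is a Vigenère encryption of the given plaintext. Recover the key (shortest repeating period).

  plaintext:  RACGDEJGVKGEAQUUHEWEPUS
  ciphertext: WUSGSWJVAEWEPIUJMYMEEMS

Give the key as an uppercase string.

FUQAPSAP

  i= 0: W-R =  5 → F
  i= 1: U-A = 20 → U
  i= 2: S-C = 16 → Q
  i= 3: G-G =  0 → A
  i= 4: S-D = 15 → P
  i= 5: W-E = 18 → S
  i= 6: J-J =  0 → A
  i= 7: V-G = 15 → P
  i= 8: A-V =  5 → F
  i= 9: E-K = 20 → U
  i=10: W-G = 16 → Q
  i=11: E-E =  0 → A
  i=12: P-A = 15 → P
  i=13: I-Q = 18 → S
  i=14: U-U =  0 → A
  i=15: J-U = 15 → P
  i=16: M-H =  5 → F
  i=17: Y-E = 20 → U
  i=18: M-W = 16 → Q
  i=19: E-E =  0 → A
  i=20: E-P = 15 → P
  i=21: M-U = 18 → S
  i=22: S-S =  0 → A
  shifts repeat with period 8: FUQAPSAP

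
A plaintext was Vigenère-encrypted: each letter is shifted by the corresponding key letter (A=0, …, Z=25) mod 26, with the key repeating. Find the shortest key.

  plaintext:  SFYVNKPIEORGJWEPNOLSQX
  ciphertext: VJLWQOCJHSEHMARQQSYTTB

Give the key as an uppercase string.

  i= 0: V-S =  3 → D
  i= 1: J-F =  4 → E
  i= 2: L-Y = 13 → N
  i= 3: W-V =  1 → B
  i= 4: Q-N =  3 → D
  i= 5: O-K =  4 → E
  i= 6: C-P = 13 → N
  i= 7: J-I =  1 → B
  i= 8: H-E =  3 → D
  i= 9: S-O =  4 → E
  i=10: E-R = 13 → N
  i=11: H-G =  1 → B
  i=12: M-J =  3 → D
  i=13: A-W =  4 → E
  i=14: R-E = 13 → N
  i=15: Q-P =  1 → B
  i=16: Q-N =  3 → D
  i=17: S-O =  4 → E
  i=18: Y-L = 13 → N
  i=19: T-S =  1 → B
  i=20: T-Q =  3 → D
  i=21: B-X =  4 → E
  shifts repeat with period 4: DENB

DENB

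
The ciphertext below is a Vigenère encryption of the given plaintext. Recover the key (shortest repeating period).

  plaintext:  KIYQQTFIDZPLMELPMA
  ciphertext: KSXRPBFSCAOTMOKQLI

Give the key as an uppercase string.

  i= 0: K-K =  0 → A
  i= 1: S-I = 10 → K
  i= 2: X-Y = 25 → Z
  i= 3: R-Q =  1 → B
  i= 4: P-Q = 25 → Z
  i= 5: B-T =  8 → I
  i= 6: F-F =  0 → A
  i= 7: S-I = 10 → K
  i= 8: C-D = 25 → Z
  i= 9: A-Z =  1 → B
  i=10: O-P = 25 → Z
  i=11: T-L =  8 → I
  i=12: M-M =  0 → A
  i=13: O-E = 10 → K
  i=14: K-L = 25 → Z
  i=15: Q-P =  1 → B
  i=16: L-M = 25 → Z
  i=17: I-A =  8 → I
  shifts repeat with period 6: AKZBZI

AKZBZI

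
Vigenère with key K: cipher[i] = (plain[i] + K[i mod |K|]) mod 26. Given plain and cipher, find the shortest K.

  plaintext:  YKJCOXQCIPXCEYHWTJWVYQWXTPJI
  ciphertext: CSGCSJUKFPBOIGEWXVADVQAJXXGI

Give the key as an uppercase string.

  i= 0: C-Y =  4 → E
  i= 1: S-K =  8 → I
  i= 2: G-J = 23 → X
  i= 3: C-C =  0 → A
  i= 4: S-O =  4 → E
  i= 5: J-X = 12 → M
  i= 6: U-Q =  4 → E
  i= 7: K-C =  8 → I
  i= 8: F-I = 23 → X
  i= 9: P-P =  0 → A
  i=10: B-X =  4 → E
  i=11: O-C = 12 → M
  i=12: I-E =  4 → E
  i=13: G-Y =  8 → I
  i=14: E-H = 23 → X
  i=15: W-W =  0 → A
  i=16: X-T =  4 → E
  i=17: V-J = 12 → M
  i=18: A-W =  4 → E
  i=19: D-V =  8 → I
  i=20: V-Y = 23 → X
  i=21: Q-Q =  0 → A
  i=22: A-W =  4 → E
  i=23: J-X = 12 → M
  i=24: X-T =  4 → E
  i=25: X-P =  8 → I
  i=26: G-J = 23 → X
  i=27: I-I =  0 → A
  shifts repeat with period 6: EIXAEM

EIXAEM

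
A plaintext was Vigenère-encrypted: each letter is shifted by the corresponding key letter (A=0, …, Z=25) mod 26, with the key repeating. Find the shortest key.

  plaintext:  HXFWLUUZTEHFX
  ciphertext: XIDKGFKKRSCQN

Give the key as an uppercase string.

  i= 0: X-H = 16 → Q
  i= 1: I-X = 11 → L
  i= 2: D-F = 24 → Y
  i= 3: K-W = 14 → O
  i= 4: G-L = 21 → V
  i= 5: F-U = 11 → L
  i= 6: K-U = 16 → Q
  i= 7: K-Z = 11 → L
  i= 8: R-T = 24 → Y
  i= 9: S-E = 14 → O
  i=10: C-H = 21 → V
  i=11: Q-F = 11 → L
  i=12: N-X = 16 → Q
  shifts repeat with period 6: QLYOVL

QLYOVL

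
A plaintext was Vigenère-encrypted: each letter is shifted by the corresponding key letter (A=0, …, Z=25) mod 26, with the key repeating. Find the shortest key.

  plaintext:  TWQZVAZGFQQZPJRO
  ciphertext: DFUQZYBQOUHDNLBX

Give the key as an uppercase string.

KJEREYC

  i= 0: D-T = 10 → K
  i= 1: F-W =  9 → J
  i= 2: U-Q =  4 → E
  i= 3: Q-Z = 17 → R
  i= 4: Z-V =  4 → E
  i= 5: Y-A = 24 → Y
  i= 6: B-Z =  2 → C
  i= 7: Q-G = 10 → K
  i= 8: O-F =  9 → J
  i= 9: U-Q =  4 → E
  i=10: H-Q = 17 → R
  i=11: D-Z =  4 → E
  i=12: N-P = 24 → Y
  i=13: L-J =  2 → C
  i=14: B-R = 10 → K
  i=15: X-O =  9 → J
  shifts repeat with period 7: KJEREYC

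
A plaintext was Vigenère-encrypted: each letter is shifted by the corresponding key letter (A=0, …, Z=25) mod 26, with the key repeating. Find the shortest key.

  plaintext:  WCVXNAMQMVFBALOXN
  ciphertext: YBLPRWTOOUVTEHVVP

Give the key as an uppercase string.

  i= 0: Y-W =  2 → C
  i= 1: B-C = 25 → Z
  i= 2: L-V = 16 → Q
  i= 3: P-X = 18 → S
  i= 4: R-N =  4 → E
  i= 5: W-A = 22 → W
  i= 6: T-M =  7 → H
  i= 7: O-Q = 24 → Y
  i= 8: O-M =  2 → C
  i= 9: U-V = 25 → Z
  i=10: V-F = 16 → Q
  i=11: T-B = 18 → S
  i=12: E-A =  4 → E
  i=13: H-L = 22 → W
  i=14: V-O =  7 → H
  i=15: V-X = 24 → Y
  i=16: P-N =  2 → C
  shifts repeat with period 8: CZQSEWHY

CZQSEWHY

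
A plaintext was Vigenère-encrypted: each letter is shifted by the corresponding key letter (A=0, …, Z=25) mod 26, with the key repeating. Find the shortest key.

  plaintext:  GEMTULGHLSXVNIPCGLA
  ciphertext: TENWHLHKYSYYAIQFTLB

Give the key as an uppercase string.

  i= 0: T-G = 13 → N
  i= 1: E-E =  0 → A
  i= 2: N-M =  1 → B
  i= 3: W-T =  3 → D
  i= 4: H-U = 13 → N
  i= 5: L-L =  0 → A
  i= 6: H-G =  1 → B
  i= 7: K-H =  3 → D
  i= 8: Y-L = 13 → N
  i= 9: S-S =  0 → A
  i=10: Y-X =  1 → B
  i=11: Y-V =  3 → D
  i=12: A-N = 13 → N
  i=13: I-I =  0 → A
  i=14: Q-P =  1 → B
  i=15: F-C =  3 → D
  i=16: T-G = 13 → N
  i=17: L-L =  0 → A
  i=18: B-A =  1 → B
  shifts repeat with period 4: NABD

NABD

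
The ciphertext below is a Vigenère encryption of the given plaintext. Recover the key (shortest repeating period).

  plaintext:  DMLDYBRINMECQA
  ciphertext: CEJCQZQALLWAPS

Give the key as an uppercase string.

  i= 0: C-D = 25 → Z
  i= 1: E-M = 18 → S
  i= 2: J-L = 24 → Y
  i= 3: C-D = 25 → Z
  i= 4: Q-Y = 18 → S
  i= 5: Z-B = 24 → Y
  i= 6: Q-R = 25 → Z
  i= 7: A-I = 18 → S
  i= 8: L-N = 24 → Y
  i= 9: L-M = 25 → Z
  i=10: W-E = 18 → S
  i=11: A-C = 24 → Y
  i=12: P-Q = 25 → Z
  i=13: S-A = 18 → S
  shifts repeat with period 3: ZSY

ZSY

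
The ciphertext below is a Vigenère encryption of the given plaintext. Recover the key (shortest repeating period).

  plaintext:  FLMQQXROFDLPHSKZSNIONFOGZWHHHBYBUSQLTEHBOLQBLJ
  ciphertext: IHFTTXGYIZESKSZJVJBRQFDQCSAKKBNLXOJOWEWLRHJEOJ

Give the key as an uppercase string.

  i= 0: I-F =  3 → D
  i= 1: H-L = 22 → W
  i= 2: F-M = 19 → T
  i= 3: T-Q =  3 → D
  i= 4: T-Q =  3 → D
  i= 5: X-X =  0 → A
  i= 6: G-R = 15 → P
  i= 7: Y-O = 10 → K
  i= 8: I-F =  3 → D
  i= 9: Z-D = 22 → W
  i=10: E-L = 19 → T
  i=11: S-P =  3 → D
  i=12: K-H =  3 → D
  i=13: S-S =  0 → A
  i=14: Z-K = 15 → P
  i=15: J-Z = 10 → K
  i=16: V-S =  3 → D
  i=17: J-N = 22 → W
  i=18: B-I = 19 → T
  i=19: R-O =  3 → D
  i=20: Q-N =  3 → D
  i=21: F-F =  0 → A
  i=22: D-O = 15 → P
  i=23: Q-G = 10 → K
  i=24: C-Z =  3 → D
  i=25: S-W = 22 → W
  i=26: A-H = 19 → T
  i=27: K-H =  3 → D
  i=28: K-H =  3 → D
  i=29: B-B =  0 → A
  i=30: N-Y = 15 → P
  i=31: L-B = 10 → K
  i=32: X-U =  3 → D
  i=33: O-S = 22 → W
  i=34: J-Q = 19 → T
  i=35: O-L =  3 → D
  i=36: W-T =  3 → D
  i=37: E-E =  0 → A
  i=38: W-H = 15 → P
  i=39: L-B = 10 → K
  i=40: R-O =  3 → D
  i=41: H-L = 22 → W
  i=42: J-Q = 19 → T
  i=43: E-B =  3 → D
  i=44: O-L =  3 → D
  i=45: J-J =  0 → A
  shifts repeat with period 8: DWTDDAPK

DWTDDAPK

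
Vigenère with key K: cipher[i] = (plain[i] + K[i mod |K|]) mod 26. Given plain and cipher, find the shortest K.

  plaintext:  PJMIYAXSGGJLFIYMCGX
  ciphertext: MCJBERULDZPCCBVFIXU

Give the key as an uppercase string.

XTXTGR

  i= 0: M-P = 23 → X
  i= 1: C-J = 19 → T
  i= 2: J-M = 23 → X
  i= 3: B-I = 19 → T
  i= 4: E-Y =  6 → G
  i= 5: R-A = 17 → R
  i= 6: U-X = 23 → X
  i= 7: L-S = 19 → T
  i= 8: D-G = 23 → X
  i= 9: Z-G = 19 → T
  i=10: P-J =  6 → G
  i=11: C-L = 17 → R
  i=12: C-F = 23 → X
  i=13: B-I = 19 → T
  i=14: V-Y = 23 → X
  i=15: F-M = 19 → T
  i=16: I-C =  6 → G
  i=17: X-G = 17 → R
  i=18: U-X = 23 → X
  shifts repeat with period 6: XTXTGR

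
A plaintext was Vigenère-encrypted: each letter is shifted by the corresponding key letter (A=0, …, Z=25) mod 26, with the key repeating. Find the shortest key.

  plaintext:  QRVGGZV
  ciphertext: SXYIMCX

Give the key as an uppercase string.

CGD

  i= 0: S-Q =  2 → C
  i= 1: X-R =  6 → G
  i= 2: Y-V =  3 → D
  i= 3: I-G =  2 → C
  i= 4: M-G =  6 → G
  i= 5: C-Z =  3 → D
  i= 6: X-V =  2 → C
  shifts repeat with period 3: CGD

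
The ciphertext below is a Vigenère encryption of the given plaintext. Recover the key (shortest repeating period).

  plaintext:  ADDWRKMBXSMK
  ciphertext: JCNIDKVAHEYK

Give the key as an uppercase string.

  i= 0: J-A =  9 → J
  i= 1: C-D = 25 → Z
  i= 2: N-D = 10 → K
  i= 3: I-W = 12 → M
  i= 4: D-R = 12 → M
  i= 5: K-K =  0 → A
  i= 6: V-M =  9 → J
  i= 7: A-B = 25 → Z
  i= 8: H-X = 10 → K
  i= 9: E-S = 12 → M
  i=10: Y-M = 12 → M
  i=11: K-K =  0 → A
  shifts repeat with period 6: JZKMMA

JZKMMA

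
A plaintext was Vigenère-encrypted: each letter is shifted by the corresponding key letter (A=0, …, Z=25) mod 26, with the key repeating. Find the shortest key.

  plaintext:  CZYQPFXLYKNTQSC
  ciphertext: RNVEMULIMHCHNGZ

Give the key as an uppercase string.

POXOX

  i= 0: R-C = 15 → P
  i= 1: N-Z = 14 → O
  i= 2: V-Y = 23 → X
  i= 3: E-Q = 14 → O
  i= 4: M-P = 23 → X
  i= 5: U-F = 15 → P
  i= 6: L-X = 14 → O
  i= 7: I-L = 23 → X
  i= 8: M-Y = 14 → O
  i= 9: H-K = 23 → X
  i=10: C-N = 15 → P
  i=11: H-T = 14 → O
  i=12: N-Q = 23 → X
  i=13: G-S = 14 → O
  i=14: Z-C = 23 → X
  shifts repeat with period 5: POXOX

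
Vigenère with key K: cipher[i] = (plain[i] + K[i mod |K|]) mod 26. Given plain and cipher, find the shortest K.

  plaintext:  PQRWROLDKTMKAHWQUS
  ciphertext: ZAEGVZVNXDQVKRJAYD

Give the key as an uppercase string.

  i= 0: Z-P = 10 → K
  i= 1: A-Q = 10 → K
  i= 2: E-R = 13 → N
  i= 3: G-W = 10 → K
  i= 4: V-R =  4 → E
  i= 5: Z-O = 11 → L
  i= 6: V-L = 10 → K
  i= 7: N-D = 10 → K
  i= 8: X-K = 13 → N
  i= 9: D-T = 10 → K
  i=10: Q-M =  4 → E
  i=11: V-K = 11 → L
  i=12: K-A = 10 → K
  i=13: R-H = 10 → K
  i=14: J-W = 13 → N
  i=15: A-Q = 10 → K
  i=16: Y-U =  4 → E
  i=17: D-S = 11 → L
  shifts repeat with period 6: KKNKEL

KKNKEL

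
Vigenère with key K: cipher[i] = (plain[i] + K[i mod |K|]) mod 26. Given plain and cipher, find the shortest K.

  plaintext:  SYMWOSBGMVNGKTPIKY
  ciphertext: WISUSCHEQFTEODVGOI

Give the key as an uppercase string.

  i= 0: W-S =  4 → E
  i= 1: I-Y = 10 → K
  i= 2: S-M =  6 → G
  i= 3: U-W = 24 → Y
  i= 4: S-O =  4 → E
  i= 5: C-S = 10 → K
  i= 6: H-B =  6 → G
  i= 7: E-G = 24 → Y
  i= 8: Q-M =  4 → E
  i= 9: F-V = 10 → K
  i=10: T-N =  6 → G
  i=11: E-G = 24 → Y
  i=12: O-K =  4 → E
  i=13: D-T = 10 → K
  i=14: V-P =  6 → G
  i=15: G-I = 24 → Y
  i=16: O-K =  4 → E
  i=17: I-Y = 10 → K
  shifts repeat with period 4: EKGY

EKGY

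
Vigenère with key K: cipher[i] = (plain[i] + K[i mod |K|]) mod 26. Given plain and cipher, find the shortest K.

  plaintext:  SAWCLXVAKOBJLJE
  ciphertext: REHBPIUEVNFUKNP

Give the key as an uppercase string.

ZEL

  i= 0: R-S = 25 → Z
  i= 1: E-A =  4 → E
  i= 2: H-W = 11 → L
  i= 3: B-C = 25 → Z
  i= 4: P-L =  4 → E
  i= 5: I-X = 11 → L
  i= 6: U-V = 25 → Z
  i= 7: E-A =  4 → E
  i= 8: V-K = 11 → L
  i= 9: N-O = 25 → Z
  i=10: F-B =  4 → E
  i=11: U-J = 11 → L
  i=12: K-L = 25 → Z
  i=13: N-J =  4 → E
  i=14: P-E = 11 → L
  shifts repeat with period 3: ZEL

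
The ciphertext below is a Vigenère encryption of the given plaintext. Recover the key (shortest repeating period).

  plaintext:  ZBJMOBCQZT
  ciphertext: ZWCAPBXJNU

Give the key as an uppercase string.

  i= 0: Z-Z =  0 → A
  i= 1: W-B = 21 → V
  i= 2: C-J = 19 → T
  i= 3: A-M = 14 → O
  i= 4: P-O =  1 → B
  i= 5: B-B =  0 → A
  i= 6: X-C = 21 → V
  i= 7: J-Q = 19 → T
  i= 8: N-Z = 14 → O
  i= 9: U-T =  1 → B
  shifts repeat with period 5: AVTOB

AVTOB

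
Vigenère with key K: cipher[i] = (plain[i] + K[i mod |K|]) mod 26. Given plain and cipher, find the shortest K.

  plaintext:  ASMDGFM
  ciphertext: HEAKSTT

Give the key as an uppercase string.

HMO

  i= 0: H-A =  7 → H
  i= 1: E-S = 12 → M
  i= 2: A-M = 14 → O
  i= 3: K-D =  7 → H
  i= 4: S-G = 12 → M
  i= 5: T-F = 14 → O
  i= 6: T-M =  7 → H
  shifts repeat with period 3: HMO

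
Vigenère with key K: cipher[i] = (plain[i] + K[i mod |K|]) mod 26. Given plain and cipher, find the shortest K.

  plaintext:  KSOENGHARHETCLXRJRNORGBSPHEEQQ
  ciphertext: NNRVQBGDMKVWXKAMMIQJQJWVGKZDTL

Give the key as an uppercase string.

DVDRDVZ

  i= 0: N-K =  3 → D
  i= 1: N-S = 21 → V
  i= 2: R-O =  3 → D
  i= 3: V-E = 17 → R
  i= 4: Q-N =  3 → D
  i= 5: B-G = 21 → V
  i= 6: G-H = 25 → Z
  i= 7: D-A =  3 → D
  i= 8: M-R = 21 → V
  i= 9: K-H =  3 → D
  i=10: V-E = 17 → R
  i=11: W-T =  3 → D
  i=12: X-C = 21 → V
  i=13: K-L = 25 → Z
  i=14: A-X =  3 → D
  i=15: M-R = 21 → V
  i=16: M-J =  3 → D
  i=17: I-R = 17 → R
  i=18: Q-N =  3 → D
  i=19: J-O = 21 → V
  i=20: Q-R = 25 → Z
  i=21: J-G =  3 → D
  i=22: W-B = 21 → V
  i=23: V-S =  3 → D
  i=24: G-P = 17 → R
  i=25: K-H =  3 → D
  i=26: Z-E = 21 → V
  i=27: D-E = 25 → Z
  i=28: T-Q =  3 → D
  i=29: L-Q = 21 → V
  shifts repeat with period 7: DVDRDVZ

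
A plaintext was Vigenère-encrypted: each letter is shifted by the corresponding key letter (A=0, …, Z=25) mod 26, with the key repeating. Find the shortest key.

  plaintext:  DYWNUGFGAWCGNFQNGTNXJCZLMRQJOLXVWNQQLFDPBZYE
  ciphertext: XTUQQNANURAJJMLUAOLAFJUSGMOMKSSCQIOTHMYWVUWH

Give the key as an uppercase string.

  i= 0: X-D = 20 → U
  i= 1: T-Y = 21 → V
  i= 2: U-W = 24 → Y
  i= 3: Q-N =  3 → D
  i= 4: Q-U = 22 → W
  i= 5: N-G =  7 → H
  i= 6: A-F = 21 → V
  i= 7: N-G =  7 → H
  i= 8: U-A = 20 → U
  i= 9: R-W = 21 → V
  i=10: A-C = 24 → Y
  i=11: J-G =  3 → D
  i=12: J-N = 22 → W
  i=13: M-F =  7 → H
  i=14: L-Q = 21 → V
  i=15: U-N =  7 → H
  i=16: A-G = 20 → U
  i=17: O-T = 21 → V
  i=18: L-N = 24 → Y
  i=19: A-X =  3 → D
  i=20: F-J = 22 → W
  i=21: J-C =  7 → H
  i=22: U-Z = 21 → V
  i=23: S-L =  7 → H
  i=24: G-M = 20 → U
  i=25: M-R = 21 → V
  i=26: O-Q = 24 → Y
  i=27: M-J =  3 → D
  i=28: K-O = 22 → W
  i=29: S-L =  7 → H
  i=30: S-X = 21 → V
  i=31: C-V =  7 → H
  i=32: Q-W = 20 → U
  i=33: I-N = 21 → V
  i=34: O-Q = 24 → Y
  i=35: T-Q =  3 → D
  i=36: H-L = 22 → W
  i=37: M-F =  7 → H
  i=38: Y-D = 21 → V
  i=39: W-P =  7 → H
  i=40: V-B = 20 → U
  i=41: U-Z = 21 → V
  i=42: W-Y = 24 → Y
  i=43: H-E =  3 → D
  shifts repeat with period 8: UVYDWHVH

UVYDWHVH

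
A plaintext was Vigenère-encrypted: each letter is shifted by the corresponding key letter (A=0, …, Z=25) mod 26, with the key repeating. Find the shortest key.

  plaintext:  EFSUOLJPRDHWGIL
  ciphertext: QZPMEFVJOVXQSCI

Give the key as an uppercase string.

MUXSQU

  i= 0: Q-E = 12 → M
  i= 1: Z-F = 20 → U
  i= 2: P-S = 23 → X
  i= 3: M-U = 18 → S
  i= 4: E-O = 16 → Q
  i= 5: F-L = 20 → U
  i= 6: V-J = 12 → M
  i= 7: J-P = 20 → U
  i= 8: O-R = 23 → X
  i= 9: V-D = 18 → S
  i=10: X-H = 16 → Q
  i=11: Q-W = 20 → U
  i=12: S-G = 12 → M
  i=13: C-I = 20 → U
  i=14: I-L = 23 → X
  shifts repeat with period 6: MUXSQU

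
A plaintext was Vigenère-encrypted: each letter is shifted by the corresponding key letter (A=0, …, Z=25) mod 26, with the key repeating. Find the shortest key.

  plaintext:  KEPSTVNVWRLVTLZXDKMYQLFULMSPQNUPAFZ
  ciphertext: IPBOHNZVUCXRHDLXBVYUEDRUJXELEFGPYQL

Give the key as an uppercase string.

  i= 0: I-K = 24 → Y
  i= 1: P-E = 11 → L
  i= 2: B-P = 12 → M
  i= 3: O-S = 22 → W
  i= 4: H-T = 14 → O
  i= 5: N-V = 18 → S
  i= 6: Z-N = 12 → M
  i= 7: V-V =  0 → A
  i= 8: U-W = 24 → Y
  i= 9: C-R = 11 → L
  i=10: X-L = 12 → M
  i=11: R-V = 22 → W
  i=12: H-T = 14 → O
  i=13: D-L = 18 → S
  i=14: L-Z = 12 → M
  i=15: X-X =  0 → A
  i=16: B-D = 24 → Y
  i=17: V-K = 11 → L
  i=18: Y-M = 12 → M
  i=19: U-Y = 22 → W
  i=20: E-Q = 14 → O
  i=21: D-L = 18 → S
  i=22: R-F = 12 → M
  i=23: U-U =  0 → A
  i=24: J-L = 24 → Y
  i=25: X-M = 11 → L
  i=26: E-S = 12 → M
  i=27: L-P = 22 → W
  i=28: E-Q = 14 → O
  i=29: F-N = 18 → S
  i=30: G-U = 12 → M
  i=31: P-P =  0 → A
  i=32: Y-A = 24 → Y
  i=33: Q-F = 11 → L
  i=34: L-Z = 12 → M
  shifts repeat with period 8: YLMWOSMA

YLMWOSMA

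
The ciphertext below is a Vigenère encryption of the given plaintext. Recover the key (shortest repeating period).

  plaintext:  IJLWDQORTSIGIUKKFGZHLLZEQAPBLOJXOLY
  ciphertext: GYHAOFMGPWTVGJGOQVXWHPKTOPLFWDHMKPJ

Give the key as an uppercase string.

YPWELP

  i= 0: G-I = 24 → Y
  i= 1: Y-J = 15 → P
  i= 2: H-L = 22 → W
  i= 3: A-W =  4 → E
  i= 4: O-D = 11 → L
  i= 5: F-Q = 15 → P
  i= 6: M-O = 24 → Y
  i= 7: G-R = 15 → P
  i= 8: P-T = 22 → W
  i= 9: W-S =  4 → E
  i=10: T-I = 11 → L
  i=11: V-G = 15 → P
  i=12: G-I = 24 → Y
  i=13: J-U = 15 → P
  i=14: G-K = 22 → W
  i=15: O-K =  4 → E
  i=16: Q-F = 11 → L
  i=17: V-G = 15 → P
  i=18: X-Z = 24 → Y
  i=19: W-H = 15 → P
  i=20: H-L = 22 → W
  i=21: P-L =  4 → E
  i=22: K-Z = 11 → L
  i=23: T-E = 15 → P
  i=24: O-Q = 24 → Y
  i=25: P-A = 15 → P
  i=26: L-P = 22 → W
  i=27: F-B =  4 → E
  i=28: W-L = 11 → L
  i=29: D-O = 15 → P
  i=30: H-J = 24 → Y
  i=31: M-X = 15 → P
  i=32: K-O = 22 → W
  i=33: P-L =  4 → E
  i=34: J-Y = 11 → L
  shifts repeat with period 6: YPWELP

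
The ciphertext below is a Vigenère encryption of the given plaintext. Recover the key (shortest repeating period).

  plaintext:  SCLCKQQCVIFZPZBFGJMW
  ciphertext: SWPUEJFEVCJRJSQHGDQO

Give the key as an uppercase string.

  i= 0: S-S =  0 → A
  i= 1: W-C = 20 → U
  i= 2: P-L =  4 → E
  i= 3: U-C = 18 → S
  i= 4: E-K = 20 → U
  i= 5: J-Q = 19 → T
  i= 6: F-Q = 15 → P
  i= 7: E-C =  2 → C
  i= 8: V-V =  0 → A
  i= 9: C-I = 20 → U
  i=10: J-F =  4 → E
  i=11: R-Z = 18 → S
  i=12: J-P = 20 → U
  i=13: S-Z = 19 → T
  i=14: Q-B = 15 → P
  i=15: H-F =  2 → C
  i=16: G-G =  0 → A
  i=17: D-J = 20 → U
  i=18: Q-M =  4 → E
  i=19: O-W = 18 → S
  shifts repeat with period 8: AUESUTPC

AUESUTPC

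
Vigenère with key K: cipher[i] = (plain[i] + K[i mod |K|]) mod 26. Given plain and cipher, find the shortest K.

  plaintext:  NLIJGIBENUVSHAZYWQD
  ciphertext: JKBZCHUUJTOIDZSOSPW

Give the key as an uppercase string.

WZTQ

  i= 0: J-N = 22 → W
  i= 1: K-L = 25 → Z
  i= 2: B-I = 19 → T
  i= 3: Z-J = 16 → Q
  i= 4: C-G = 22 → W
  i= 5: H-I = 25 → Z
  i= 6: U-B = 19 → T
  i= 7: U-E = 16 → Q
  i= 8: J-N = 22 → W
  i= 9: T-U = 25 → Z
  i=10: O-V = 19 → T
  i=11: I-S = 16 → Q
  i=12: D-H = 22 → W
  i=13: Z-A = 25 → Z
  i=14: S-Z = 19 → T
  i=15: O-Y = 16 → Q
  i=16: S-W = 22 → W
  i=17: P-Q = 25 → Z
  i=18: W-D = 19 → T
  shifts repeat with period 4: WZTQ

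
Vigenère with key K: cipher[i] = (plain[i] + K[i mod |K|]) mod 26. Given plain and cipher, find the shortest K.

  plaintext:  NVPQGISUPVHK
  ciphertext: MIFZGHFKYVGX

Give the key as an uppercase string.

ZNQJA

  i= 0: M-N = 25 → Z
  i= 1: I-V = 13 → N
  i= 2: F-P = 16 → Q
  i= 3: Z-Q =  9 → J
  i= 4: G-G =  0 → A
  i= 5: H-I = 25 → Z
  i= 6: F-S = 13 → N
  i= 7: K-U = 16 → Q
  i= 8: Y-P =  9 → J
  i= 9: V-V =  0 → A
  i=10: G-H = 25 → Z
  i=11: X-K = 13 → N
  shifts repeat with period 5: ZNQJA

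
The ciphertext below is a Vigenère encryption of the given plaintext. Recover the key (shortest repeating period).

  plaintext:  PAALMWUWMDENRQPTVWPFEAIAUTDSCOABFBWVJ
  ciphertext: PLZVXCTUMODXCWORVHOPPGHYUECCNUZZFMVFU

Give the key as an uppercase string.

ALZKLGZY

  i= 0: P-P =  0 → A
  i= 1: L-A = 11 → L
  i= 2: Z-A = 25 → Z
  i= 3: V-L = 10 → K
  i= 4: X-M = 11 → L
  i= 5: C-W =  6 → G
  i= 6: T-U = 25 → Z
  i= 7: U-W = 24 → Y
  i= 8: M-M =  0 → A
  i= 9: O-D = 11 → L
  i=10: D-E = 25 → Z
  i=11: X-N = 10 → K
  i=12: C-R = 11 → L
  i=13: W-Q =  6 → G
  i=14: O-P = 25 → Z
  i=15: R-T = 24 → Y
  i=16: V-V =  0 → A
  i=17: H-W = 11 → L
  i=18: O-P = 25 → Z
  i=19: P-F = 10 → K
  i=20: P-E = 11 → L
  i=21: G-A =  6 → G
  i=22: H-I = 25 → Z
  i=23: Y-A = 24 → Y
  i=24: U-U =  0 → A
  i=25: E-T = 11 → L
  i=26: C-D = 25 → Z
  i=27: C-S = 10 → K
  i=28: N-C = 11 → L
  i=29: U-O =  6 → G
  i=30: Z-A = 25 → Z
  i=31: Z-B = 24 → Y
  i=32: F-F =  0 → A
  i=33: M-B = 11 → L
  i=34: V-W = 25 → Z
  i=35: F-V = 10 → K
  i=36: U-J = 11 → L
  shifts repeat with period 8: ALZKLGZY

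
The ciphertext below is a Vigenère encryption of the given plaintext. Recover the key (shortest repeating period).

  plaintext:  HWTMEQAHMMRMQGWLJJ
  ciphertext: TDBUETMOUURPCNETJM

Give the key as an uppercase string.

  i= 0: T-H = 12 → M
  i= 1: D-W =  7 → H
  i= 2: B-T =  8 → I
  i= 3: U-M =  8 → I
  i= 4: E-E =  0 → A
  i= 5: T-Q =  3 → D
  i= 6: M-A = 12 → M
  i= 7: O-H =  7 → H
  i= 8: U-M =  8 → I
  i= 9: U-M =  8 → I
  i=10: R-R =  0 → A
  i=11: P-M =  3 → D
  i=12: C-Q = 12 → M
  i=13: N-G =  7 → H
  i=14: E-W =  8 → I
  i=15: T-L =  8 → I
  i=16: J-J =  0 → A
  i=17: M-J =  3 → D
  shifts repeat with period 6: MHIIAD

MHIIAD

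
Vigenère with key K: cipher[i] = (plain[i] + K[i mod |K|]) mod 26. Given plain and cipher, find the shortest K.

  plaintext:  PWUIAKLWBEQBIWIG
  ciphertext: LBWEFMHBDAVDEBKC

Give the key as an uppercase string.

WFC

  i= 0: L-P = 22 → W
  i= 1: B-W =  5 → F
  i= 2: W-U =  2 → C
  i= 3: E-I = 22 → W
  i= 4: F-A =  5 → F
  i= 5: M-K =  2 → C
  i= 6: H-L = 22 → W
  i= 7: B-W =  5 → F
  i= 8: D-B =  2 → C
  i= 9: A-E = 22 → W
  i=10: V-Q =  5 → F
  i=11: D-B =  2 → C
  i=12: E-I = 22 → W
  i=13: B-W =  5 → F
  i=14: K-I =  2 → C
  i=15: C-G = 22 → W
  shifts repeat with period 3: WFC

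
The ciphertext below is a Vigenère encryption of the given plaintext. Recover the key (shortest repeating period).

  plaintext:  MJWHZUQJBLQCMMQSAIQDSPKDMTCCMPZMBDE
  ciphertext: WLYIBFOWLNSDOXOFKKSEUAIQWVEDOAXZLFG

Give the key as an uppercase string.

KCCBCLYN

  i= 0: W-M = 10 → K
  i= 1: L-J =  2 → C
  i= 2: Y-W =  2 → C
  i= 3: I-H =  1 → B
  i= 4: B-Z =  2 → C
  i= 5: F-U = 11 → L
  i= 6: O-Q = 24 → Y
  i= 7: W-J = 13 → N
  i= 8: L-B = 10 → K
  i= 9: N-L =  2 → C
  i=10: S-Q =  2 → C
  i=11: D-C =  1 → B
  i=12: O-M =  2 → C
  i=13: X-M = 11 → L
  i=14: O-Q = 24 → Y
  i=15: F-S = 13 → N
  i=16: K-A = 10 → K
  i=17: K-I =  2 → C
  i=18: S-Q =  2 → C
  i=19: E-D =  1 → B
  i=20: U-S =  2 → C
  i=21: A-P = 11 → L
  i=22: I-K = 24 → Y
  i=23: Q-D = 13 → N
  i=24: W-M = 10 → K
  i=25: V-T =  2 → C
  i=26: E-C =  2 → C
  i=27: D-C =  1 → B
  i=28: O-M =  2 → C
  i=29: A-P = 11 → L
  i=30: X-Z = 24 → Y
  i=31: Z-M = 13 → N
  i=32: L-B = 10 → K
  i=33: F-D =  2 → C
  i=34: G-E =  2 → C
  shifts repeat with period 8: KCCBCLYN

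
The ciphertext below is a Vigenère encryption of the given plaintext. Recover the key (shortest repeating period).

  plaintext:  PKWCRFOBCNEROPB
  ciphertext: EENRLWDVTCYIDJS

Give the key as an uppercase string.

PUR

  i= 0: E-P = 15 → P
  i= 1: E-K = 20 → U
  i= 2: N-W = 17 → R
  i= 3: R-C = 15 → P
  i= 4: L-R = 20 → U
  i= 5: W-F = 17 → R
  i= 6: D-O = 15 → P
  i= 7: V-B = 20 → U
  i= 8: T-C = 17 → R
  i= 9: C-N = 15 → P
  i=10: Y-E = 20 → U
  i=11: I-R = 17 → R
  i=12: D-O = 15 → P
  i=13: J-P = 20 → U
  i=14: S-B = 17 → R
  shifts repeat with period 3: PUR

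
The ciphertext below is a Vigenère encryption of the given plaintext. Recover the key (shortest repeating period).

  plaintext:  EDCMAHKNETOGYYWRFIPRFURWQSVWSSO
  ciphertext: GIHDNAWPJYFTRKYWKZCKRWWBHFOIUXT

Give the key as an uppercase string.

  i= 0: G-E =  2 → C
  i= 1: I-D =  5 → F
  i= 2: H-C =  5 → F
  i= 3: D-M = 17 → R
  i= 4: N-A = 13 → N
  i= 5: A-H = 19 → T
  i= 6: W-K = 12 → M
  i= 7: P-N =  2 → C
  i= 8: J-E =  5 → F
  i= 9: Y-T =  5 → F
  i=10: F-O = 17 → R
  i=11: T-G = 13 → N
  i=12: R-Y = 19 → T
  i=13: K-Y = 12 → M
  i=14: Y-W =  2 → C
  i=15: W-R =  5 → F
  i=16: K-F =  5 → F
  i=17: Z-I = 17 → R
  i=18: C-P = 13 → N
  i=19: K-R = 19 → T
  i=20: R-F = 12 → M
  i=21: W-U =  2 → C
  i=22: W-R =  5 → F
  i=23: B-W =  5 → F
  i=24: H-Q = 17 → R
  i=25: F-S = 13 → N
  i=26: O-V = 19 → T
  i=27: I-W = 12 → M
  i=28: U-S =  2 → C
  i=29: X-S =  5 → F
  i=30: T-O =  5 → F
  shifts repeat with period 7: CFFRNTM

CFFRNTM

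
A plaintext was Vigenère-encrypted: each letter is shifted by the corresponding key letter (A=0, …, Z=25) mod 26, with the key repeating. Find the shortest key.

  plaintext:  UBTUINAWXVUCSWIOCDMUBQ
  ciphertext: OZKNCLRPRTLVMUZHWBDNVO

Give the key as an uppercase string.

UYRT

  i= 0: O-U = 20 → U
  i= 1: Z-B = 24 → Y
  i= 2: K-T = 17 → R
  i= 3: N-U = 19 → T
  i= 4: C-I = 20 → U
  i= 5: L-N = 24 → Y
  i= 6: R-A = 17 → R
  i= 7: P-W = 19 → T
  i= 8: R-X = 20 → U
  i= 9: T-V = 24 → Y
  i=10: L-U = 17 → R
  i=11: V-C = 19 → T
  i=12: M-S = 20 → U
  i=13: U-W = 24 → Y
  i=14: Z-I = 17 → R
  i=15: H-O = 19 → T
  i=16: W-C = 20 → U
  i=17: B-D = 24 → Y
  i=18: D-M = 17 → R
  i=19: N-U = 19 → T
  i=20: V-B = 20 → U
  i=21: O-Q = 24 → Y
  shifts repeat with period 4: UYRT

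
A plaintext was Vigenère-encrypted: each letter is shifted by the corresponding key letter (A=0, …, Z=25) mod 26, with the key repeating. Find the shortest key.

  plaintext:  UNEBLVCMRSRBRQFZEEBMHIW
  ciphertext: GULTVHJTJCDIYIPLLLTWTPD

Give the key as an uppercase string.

  i= 0: G-U = 12 → M
  i= 1: U-N =  7 → H
  i= 2: L-E =  7 → H
  i= 3: T-B = 18 → S
  i= 4: V-L = 10 → K
  i= 5: H-V = 12 → M
  i= 6: J-C =  7 → H
  i= 7: T-M =  7 → H
  i= 8: J-R = 18 → S
  i= 9: C-S = 10 → K
  i=10: D-R = 12 → M
  i=11: I-B =  7 → H
  i=12: Y-R =  7 → H
  i=13: I-Q = 18 → S
  i=14: P-F = 10 → K
  i=15: L-Z = 12 → M
  i=16: L-E =  7 → H
  i=17: L-E =  7 → H
  i=18: T-B = 18 → S
  i=19: W-M = 10 → K
  i=20: T-H = 12 → M
  i=21: P-I =  7 → H
  i=22: D-W =  7 → H
  shifts repeat with period 5: MHHSK

MHHSK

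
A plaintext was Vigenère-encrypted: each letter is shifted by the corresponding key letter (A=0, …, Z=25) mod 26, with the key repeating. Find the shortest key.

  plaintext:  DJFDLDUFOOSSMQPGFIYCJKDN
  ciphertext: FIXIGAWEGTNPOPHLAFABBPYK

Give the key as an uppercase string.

CZSFVX

  i= 0: F-D =  2 → C
  i= 1: I-J = 25 → Z
  i= 2: X-F = 18 → S
  i= 3: I-D =  5 → F
  i= 4: G-L = 21 → V
  i= 5: A-D = 23 → X
  i= 6: W-U =  2 → C
  i= 7: E-F = 25 → Z
  i= 8: G-O = 18 → S
  i= 9: T-O =  5 → F
  i=10: N-S = 21 → V
  i=11: P-S = 23 → X
  i=12: O-M =  2 → C
  i=13: P-Q = 25 → Z
  i=14: H-P = 18 → S
  i=15: L-G =  5 → F
  i=16: A-F = 21 → V
  i=17: F-I = 23 → X
  i=18: A-Y =  2 → C
  i=19: B-C = 25 → Z
  i=20: B-J = 18 → S
  i=21: P-K =  5 → F
  i=22: Y-D = 21 → V
  i=23: K-N = 23 → X
  shifts repeat with period 6: CZSFVX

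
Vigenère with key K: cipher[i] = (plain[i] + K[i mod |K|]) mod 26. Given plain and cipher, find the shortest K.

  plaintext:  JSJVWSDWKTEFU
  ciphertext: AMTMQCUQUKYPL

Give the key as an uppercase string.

  i= 0: A-J = 17 → R
  i= 1: M-S = 20 → U
  i= 2: T-J = 10 → K
  i= 3: M-V = 17 → R
  i= 4: Q-W = 20 → U
  i= 5: C-S = 10 → K
  i= 6: U-D = 17 → R
  i= 7: Q-W = 20 → U
  i= 8: U-K = 10 → K
  i= 9: K-T = 17 → R
  i=10: Y-E = 20 → U
  i=11: P-F = 10 → K
  i=12: L-U = 17 → R
  shifts repeat with period 3: RUK

RUK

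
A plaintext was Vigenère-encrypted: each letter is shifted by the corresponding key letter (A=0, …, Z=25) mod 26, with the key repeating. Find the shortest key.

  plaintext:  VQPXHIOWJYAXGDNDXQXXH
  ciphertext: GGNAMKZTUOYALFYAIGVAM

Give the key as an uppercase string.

  i= 0: G-V = 11 → L
  i= 1: G-Q = 16 → Q
  i= 2: N-P = 24 → Y
  i= 3: A-X =  3 → D
  i= 4: M-H =  5 → F
  i= 5: K-I =  2 → C
  i= 6: Z-O = 11 → L
  i= 7: T-W = 23 → X
  i= 8: U-J = 11 → L
  i= 9: O-Y = 16 → Q
  i=10: Y-A = 24 → Y
  i=11: A-X =  3 → D
  i=12: L-G =  5 → F
  i=13: F-D =  2 → C
  i=14: Y-N = 11 → L
  i=15: A-D = 23 → X
  i=16: I-X = 11 → L
  i=17: G-Q = 16 → Q
  i=18: V-X = 24 → Y
  i=19: A-X =  3 → D
  i=20: M-H =  5 → F
  shifts repeat with period 8: LQYDFCLX

LQYDFCLX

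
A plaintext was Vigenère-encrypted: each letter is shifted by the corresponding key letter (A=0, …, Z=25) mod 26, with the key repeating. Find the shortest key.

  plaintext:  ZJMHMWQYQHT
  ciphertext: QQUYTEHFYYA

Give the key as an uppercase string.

  i= 0: Q-Z = 17 → R
  i= 1: Q-J =  7 → H
  i= 2: U-M =  8 → I
  i= 3: Y-H = 17 → R
  i= 4: T-M =  7 → H
  i= 5: E-W =  8 → I
  i= 6: H-Q = 17 → R
  i= 7: F-Y =  7 → H
  i= 8: Y-Q =  8 → I
  i= 9: Y-H = 17 → R
  i=10: A-T =  7 → H
  shifts repeat with period 3: RHI

RHI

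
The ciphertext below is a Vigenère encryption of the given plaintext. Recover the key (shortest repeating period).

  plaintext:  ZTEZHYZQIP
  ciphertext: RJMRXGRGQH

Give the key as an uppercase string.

SQI

  i= 0: R-Z = 18 → S
  i= 1: J-T = 16 → Q
  i= 2: M-E =  8 → I
  i= 3: R-Z = 18 → S
  i= 4: X-H = 16 → Q
  i= 5: G-Y =  8 → I
  i= 6: R-Z = 18 → S
  i= 7: G-Q = 16 → Q
  i= 8: Q-I =  8 → I
  i= 9: H-P = 18 → S
  shifts repeat with period 3: SQI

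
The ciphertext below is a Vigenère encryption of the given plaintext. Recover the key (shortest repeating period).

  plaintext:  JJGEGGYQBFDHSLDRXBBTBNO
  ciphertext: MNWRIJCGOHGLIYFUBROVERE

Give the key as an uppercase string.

DEQNC

  i= 0: M-J =  3 → D
  i= 1: N-J =  4 → E
  i= 2: W-G = 16 → Q
  i= 3: R-E = 13 → N
  i= 4: I-G =  2 → C
  i= 5: J-G =  3 → D
  i= 6: C-Y =  4 → E
  i= 7: G-Q = 16 → Q
  i= 8: O-B = 13 → N
  i= 9: H-F =  2 → C
  i=10: G-D =  3 → D
  i=11: L-H =  4 → E
  i=12: I-S = 16 → Q
  i=13: Y-L = 13 → N
  i=14: F-D =  2 → C
  i=15: U-R =  3 → D
  i=16: B-X =  4 → E
  i=17: R-B = 16 → Q
  i=18: O-B = 13 → N
  i=19: V-T =  2 → C
  i=20: E-B =  3 → D
  i=21: R-N =  4 → E
  i=22: E-O = 16 → Q
  shifts repeat with period 5: DEQNC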